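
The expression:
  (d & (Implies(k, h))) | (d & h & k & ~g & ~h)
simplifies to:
d & (h | ~k)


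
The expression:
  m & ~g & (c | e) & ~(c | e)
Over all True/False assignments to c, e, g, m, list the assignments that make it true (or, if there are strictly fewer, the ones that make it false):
is never true.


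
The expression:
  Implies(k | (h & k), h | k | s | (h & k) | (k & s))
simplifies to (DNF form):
True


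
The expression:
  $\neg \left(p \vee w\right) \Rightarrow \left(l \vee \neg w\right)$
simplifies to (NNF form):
$\text{True}$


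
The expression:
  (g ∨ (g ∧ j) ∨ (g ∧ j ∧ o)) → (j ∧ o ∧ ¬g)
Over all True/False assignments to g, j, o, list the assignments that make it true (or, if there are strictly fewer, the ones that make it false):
is true only for:
  g=False, j=False, o=False;
  g=False, j=False, o=True;
  g=False, j=True, o=False;
  g=False, j=True, o=True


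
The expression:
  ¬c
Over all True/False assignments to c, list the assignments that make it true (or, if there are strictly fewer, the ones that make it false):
is true only for:
  c=False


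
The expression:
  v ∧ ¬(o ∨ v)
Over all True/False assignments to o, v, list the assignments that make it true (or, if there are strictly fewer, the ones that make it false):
is never true.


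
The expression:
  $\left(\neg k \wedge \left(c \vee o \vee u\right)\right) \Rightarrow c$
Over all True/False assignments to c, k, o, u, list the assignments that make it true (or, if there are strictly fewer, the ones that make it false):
is false only for:
  c=False, k=False, o=False, u=True;
  c=False, k=False, o=True, u=False;
  c=False, k=False, o=True, u=True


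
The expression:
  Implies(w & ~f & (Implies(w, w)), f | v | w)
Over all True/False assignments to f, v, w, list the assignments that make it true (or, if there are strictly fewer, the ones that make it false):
is always true.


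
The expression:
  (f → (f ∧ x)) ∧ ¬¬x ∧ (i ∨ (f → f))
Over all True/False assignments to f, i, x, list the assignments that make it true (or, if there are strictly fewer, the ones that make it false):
is true only for:
  f=False, i=False, x=True;
  f=False, i=True, x=True;
  f=True, i=False, x=True;
  f=True, i=True, x=True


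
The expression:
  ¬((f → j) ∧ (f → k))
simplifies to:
f ∧ (¬j ∨ ¬k)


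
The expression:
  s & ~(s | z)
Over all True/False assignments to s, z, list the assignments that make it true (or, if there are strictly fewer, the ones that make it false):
is never true.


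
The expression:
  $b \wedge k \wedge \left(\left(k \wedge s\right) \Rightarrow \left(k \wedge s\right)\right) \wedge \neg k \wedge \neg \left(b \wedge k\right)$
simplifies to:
$\text{False}$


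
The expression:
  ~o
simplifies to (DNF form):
~o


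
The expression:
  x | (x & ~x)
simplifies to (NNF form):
x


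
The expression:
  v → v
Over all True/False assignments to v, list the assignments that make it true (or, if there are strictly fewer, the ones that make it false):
is always true.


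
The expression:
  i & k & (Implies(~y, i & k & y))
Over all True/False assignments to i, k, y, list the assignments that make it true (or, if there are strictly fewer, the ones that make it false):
is true only for:
  i=True, k=True, y=True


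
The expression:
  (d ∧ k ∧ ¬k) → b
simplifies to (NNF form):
True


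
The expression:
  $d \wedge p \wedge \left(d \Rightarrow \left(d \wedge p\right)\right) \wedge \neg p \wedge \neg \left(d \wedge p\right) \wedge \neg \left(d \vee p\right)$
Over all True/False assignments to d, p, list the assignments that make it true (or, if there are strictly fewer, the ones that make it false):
is never true.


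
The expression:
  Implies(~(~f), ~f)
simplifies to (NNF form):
~f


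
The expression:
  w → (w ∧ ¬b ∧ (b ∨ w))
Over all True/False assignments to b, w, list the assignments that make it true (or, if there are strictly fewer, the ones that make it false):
is false only for:
  b=True, w=True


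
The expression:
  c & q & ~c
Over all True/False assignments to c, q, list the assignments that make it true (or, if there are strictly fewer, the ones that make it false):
is never true.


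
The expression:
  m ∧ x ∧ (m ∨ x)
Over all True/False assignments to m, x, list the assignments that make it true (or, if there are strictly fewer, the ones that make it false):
is true only for:
  m=True, x=True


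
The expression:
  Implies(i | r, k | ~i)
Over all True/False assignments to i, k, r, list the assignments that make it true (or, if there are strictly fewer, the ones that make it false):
is false only for:
  i=True, k=False, r=False;
  i=True, k=False, r=True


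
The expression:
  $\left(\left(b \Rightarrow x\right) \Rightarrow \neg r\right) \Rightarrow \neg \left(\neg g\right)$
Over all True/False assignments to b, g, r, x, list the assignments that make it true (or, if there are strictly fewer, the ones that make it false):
is false only for:
  b=False, g=False, r=False, x=False;
  b=False, g=False, r=False, x=True;
  b=True, g=False, r=False, x=False;
  b=True, g=False, r=False, x=True;
  b=True, g=False, r=True, x=False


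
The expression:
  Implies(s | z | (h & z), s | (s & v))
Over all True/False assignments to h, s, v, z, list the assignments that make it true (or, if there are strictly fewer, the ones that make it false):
is false only for:
  h=False, s=False, v=False, z=True;
  h=False, s=False, v=True, z=True;
  h=True, s=False, v=False, z=True;
  h=True, s=False, v=True, z=True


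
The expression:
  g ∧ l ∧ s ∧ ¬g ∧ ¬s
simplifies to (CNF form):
False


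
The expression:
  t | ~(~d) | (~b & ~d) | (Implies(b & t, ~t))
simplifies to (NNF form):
True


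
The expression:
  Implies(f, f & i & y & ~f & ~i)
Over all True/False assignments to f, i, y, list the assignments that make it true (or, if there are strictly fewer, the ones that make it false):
is true only for:
  f=False, i=False, y=False;
  f=False, i=False, y=True;
  f=False, i=True, y=False;
  f=False, i=True, y=True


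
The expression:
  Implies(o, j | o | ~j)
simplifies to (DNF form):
True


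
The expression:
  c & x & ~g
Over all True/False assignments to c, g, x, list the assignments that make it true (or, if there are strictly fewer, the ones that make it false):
is true only for:
  c=True, g=False, x=True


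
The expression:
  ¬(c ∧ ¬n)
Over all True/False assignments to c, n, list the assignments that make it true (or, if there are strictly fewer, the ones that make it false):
is false only for:
  c=True, n=False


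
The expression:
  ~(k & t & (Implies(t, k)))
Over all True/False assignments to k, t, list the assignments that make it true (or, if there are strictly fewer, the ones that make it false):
is false only for:
  k=True, t=True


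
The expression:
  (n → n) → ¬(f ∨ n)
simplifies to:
¬f ∧ ¬n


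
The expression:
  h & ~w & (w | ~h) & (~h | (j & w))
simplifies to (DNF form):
False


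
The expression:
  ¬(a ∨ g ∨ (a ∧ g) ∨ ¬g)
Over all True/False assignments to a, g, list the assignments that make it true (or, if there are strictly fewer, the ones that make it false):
is never true.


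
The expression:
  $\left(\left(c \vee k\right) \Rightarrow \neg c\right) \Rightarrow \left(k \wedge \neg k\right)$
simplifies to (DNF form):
$c$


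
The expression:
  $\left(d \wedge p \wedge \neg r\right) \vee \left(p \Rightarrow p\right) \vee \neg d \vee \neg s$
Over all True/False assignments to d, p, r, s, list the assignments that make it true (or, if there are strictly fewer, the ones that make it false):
is always true.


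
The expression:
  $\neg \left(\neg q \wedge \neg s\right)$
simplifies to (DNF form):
$q \vee s$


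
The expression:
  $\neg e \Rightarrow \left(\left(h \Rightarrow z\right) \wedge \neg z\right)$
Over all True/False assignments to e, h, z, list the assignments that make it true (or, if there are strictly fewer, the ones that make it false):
is false only for:
  e=False, h=False, z=True;
  e=False, h=True, z=False;
  e=False, h=True, z=True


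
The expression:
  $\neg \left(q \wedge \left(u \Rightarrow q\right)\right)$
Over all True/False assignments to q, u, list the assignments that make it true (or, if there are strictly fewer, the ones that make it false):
is true only for:
  q=False, u=False;
  q=False, u=True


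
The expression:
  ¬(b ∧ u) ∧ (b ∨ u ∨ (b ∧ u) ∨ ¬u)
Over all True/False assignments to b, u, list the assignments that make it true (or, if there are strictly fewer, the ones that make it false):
is false only for:
  b=True, u=True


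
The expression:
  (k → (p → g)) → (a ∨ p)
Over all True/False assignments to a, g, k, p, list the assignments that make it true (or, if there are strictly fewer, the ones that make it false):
is false only for:
  a=False, g=False, k=False, p=False;
  a=False, g=False, k=True, p=False;
  a=False, g=True, k=False, p=False;
  a=False, g=True, k=True, p=False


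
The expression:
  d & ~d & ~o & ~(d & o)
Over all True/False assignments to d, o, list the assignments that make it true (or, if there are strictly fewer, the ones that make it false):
is never true.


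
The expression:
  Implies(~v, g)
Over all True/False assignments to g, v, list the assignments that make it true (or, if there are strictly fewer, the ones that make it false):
is false only for:
  g=False, v=False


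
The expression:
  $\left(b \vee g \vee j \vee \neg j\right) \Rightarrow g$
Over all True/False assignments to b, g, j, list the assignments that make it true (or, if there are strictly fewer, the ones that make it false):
is true only for:
  b=False, g=True, j=False;
  b=False, g=True, j=True;
  b=True, g=True, j=False;
  b=True, g=True, j=True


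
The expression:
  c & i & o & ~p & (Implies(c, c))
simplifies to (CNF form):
c & i & o & ~p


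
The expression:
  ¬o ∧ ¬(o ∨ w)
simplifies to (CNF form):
¬o ∧ ¬w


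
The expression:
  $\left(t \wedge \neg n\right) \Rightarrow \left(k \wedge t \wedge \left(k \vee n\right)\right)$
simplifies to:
$k \vee n \vee \neg t$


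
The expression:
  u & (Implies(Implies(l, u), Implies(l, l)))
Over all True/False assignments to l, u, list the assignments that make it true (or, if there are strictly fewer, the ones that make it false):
is true only for:
  l=False, u=True;
  l=True, u=True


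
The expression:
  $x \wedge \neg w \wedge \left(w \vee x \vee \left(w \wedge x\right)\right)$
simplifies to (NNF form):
$x \wedge \neg w$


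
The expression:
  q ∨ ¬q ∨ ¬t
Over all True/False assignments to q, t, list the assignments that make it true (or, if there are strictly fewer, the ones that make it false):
is always true.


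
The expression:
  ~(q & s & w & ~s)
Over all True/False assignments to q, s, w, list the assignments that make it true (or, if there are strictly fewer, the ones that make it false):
is always true.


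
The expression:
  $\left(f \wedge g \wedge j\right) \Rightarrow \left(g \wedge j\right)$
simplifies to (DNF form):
$\text{True}$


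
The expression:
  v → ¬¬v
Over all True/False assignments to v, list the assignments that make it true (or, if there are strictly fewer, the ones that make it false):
is always true.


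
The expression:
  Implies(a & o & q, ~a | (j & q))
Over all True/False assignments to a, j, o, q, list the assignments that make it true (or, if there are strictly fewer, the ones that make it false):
is false only for:
  a=True, j=False, o=True, q=True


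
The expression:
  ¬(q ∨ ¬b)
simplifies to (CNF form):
b ∧ ¬q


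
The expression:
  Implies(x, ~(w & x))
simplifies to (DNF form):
~w | ~x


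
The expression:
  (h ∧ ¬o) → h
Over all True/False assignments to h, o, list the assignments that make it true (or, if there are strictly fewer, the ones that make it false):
is always true.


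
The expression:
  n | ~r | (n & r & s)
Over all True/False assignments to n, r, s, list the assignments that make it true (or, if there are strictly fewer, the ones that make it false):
is false only for:
  n=False, r=True, s=False;
  n=False, r=True, s=True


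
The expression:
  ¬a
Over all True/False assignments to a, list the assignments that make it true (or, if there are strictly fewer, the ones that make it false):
is true only for:
  a=False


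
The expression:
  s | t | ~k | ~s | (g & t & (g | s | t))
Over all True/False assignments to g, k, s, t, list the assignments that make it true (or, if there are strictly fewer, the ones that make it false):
is always true.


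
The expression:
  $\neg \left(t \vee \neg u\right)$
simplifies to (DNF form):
$u \wedge \neg t$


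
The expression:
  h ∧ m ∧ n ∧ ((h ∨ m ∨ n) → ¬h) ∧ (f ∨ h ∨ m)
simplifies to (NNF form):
False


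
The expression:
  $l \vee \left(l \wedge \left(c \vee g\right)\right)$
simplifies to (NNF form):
$l$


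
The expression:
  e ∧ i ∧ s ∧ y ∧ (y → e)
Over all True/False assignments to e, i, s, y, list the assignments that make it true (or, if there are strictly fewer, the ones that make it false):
is true only for:
  e=True, i=True, s=True, y=True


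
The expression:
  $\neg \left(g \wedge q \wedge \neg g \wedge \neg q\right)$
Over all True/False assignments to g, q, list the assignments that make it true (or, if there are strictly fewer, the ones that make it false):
is always true.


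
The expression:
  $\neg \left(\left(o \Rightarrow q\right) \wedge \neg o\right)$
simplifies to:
$o$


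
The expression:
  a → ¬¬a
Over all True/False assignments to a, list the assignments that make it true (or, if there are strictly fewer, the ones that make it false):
is always true.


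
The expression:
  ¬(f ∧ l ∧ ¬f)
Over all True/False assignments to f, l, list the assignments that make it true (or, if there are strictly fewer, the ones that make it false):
is always true.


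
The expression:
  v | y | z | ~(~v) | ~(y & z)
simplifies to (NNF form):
True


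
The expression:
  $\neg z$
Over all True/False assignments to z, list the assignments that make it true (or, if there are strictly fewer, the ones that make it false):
is true only for:
  z=False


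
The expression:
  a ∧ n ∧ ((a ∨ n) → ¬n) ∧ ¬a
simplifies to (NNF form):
False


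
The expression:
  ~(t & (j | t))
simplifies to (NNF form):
~t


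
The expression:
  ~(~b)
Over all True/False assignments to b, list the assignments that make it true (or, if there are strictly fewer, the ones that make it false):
is true only for:
  b=True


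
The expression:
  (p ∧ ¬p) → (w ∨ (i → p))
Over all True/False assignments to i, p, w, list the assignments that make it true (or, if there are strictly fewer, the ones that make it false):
is always true.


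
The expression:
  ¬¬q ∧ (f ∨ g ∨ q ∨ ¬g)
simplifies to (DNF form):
q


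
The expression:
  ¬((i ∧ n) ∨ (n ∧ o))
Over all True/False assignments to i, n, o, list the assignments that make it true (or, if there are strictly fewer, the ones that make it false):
is false only for:
  i=False, n=True, o=True;
  i=True, n=True, o=False;
  i=True, n=True, o=True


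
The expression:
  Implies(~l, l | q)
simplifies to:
l | q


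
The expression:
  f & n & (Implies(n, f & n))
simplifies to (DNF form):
f & n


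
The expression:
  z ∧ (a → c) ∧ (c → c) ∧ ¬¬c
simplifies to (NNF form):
c ∧ z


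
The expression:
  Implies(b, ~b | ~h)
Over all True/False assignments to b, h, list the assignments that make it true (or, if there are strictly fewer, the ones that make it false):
is false only for:
  b=True, h=True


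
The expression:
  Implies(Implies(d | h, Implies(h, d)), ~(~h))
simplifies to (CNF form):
h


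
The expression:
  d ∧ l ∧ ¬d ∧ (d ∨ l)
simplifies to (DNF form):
False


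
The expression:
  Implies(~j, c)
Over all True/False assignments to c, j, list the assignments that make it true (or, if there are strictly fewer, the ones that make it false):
is false only for:
  c=False, j=False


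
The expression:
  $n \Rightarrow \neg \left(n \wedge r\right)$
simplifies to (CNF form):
$\neg n \vee \neg r$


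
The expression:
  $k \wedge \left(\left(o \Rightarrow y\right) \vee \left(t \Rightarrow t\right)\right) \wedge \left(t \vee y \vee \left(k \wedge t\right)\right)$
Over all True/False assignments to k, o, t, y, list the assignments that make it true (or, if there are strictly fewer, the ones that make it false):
is true only for:
  k=True, o=False, t=False, y=True;
  k=True, o=False, t=True, y=False;
  k=True, o=False, t=True, y=True;
  k=True, o=True, t=False, y=True;
  k=True, o=True, t=True, y=False;
  k=True, o=True, t=True, y=True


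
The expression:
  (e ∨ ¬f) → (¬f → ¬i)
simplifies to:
f ∨ ¬i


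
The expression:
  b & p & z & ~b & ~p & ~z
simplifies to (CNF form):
False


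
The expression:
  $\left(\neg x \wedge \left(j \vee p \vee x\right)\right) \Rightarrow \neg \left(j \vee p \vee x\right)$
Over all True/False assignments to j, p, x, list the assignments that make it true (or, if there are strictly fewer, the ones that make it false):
is false only for:
  j=False, p=True, x=False;
  j=True, p=False, x=False;
  j=True, p=True, x=False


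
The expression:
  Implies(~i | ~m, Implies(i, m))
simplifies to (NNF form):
m | ~i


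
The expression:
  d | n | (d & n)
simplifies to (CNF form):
d | n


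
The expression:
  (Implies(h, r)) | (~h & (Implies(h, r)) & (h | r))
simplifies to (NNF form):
r | ~h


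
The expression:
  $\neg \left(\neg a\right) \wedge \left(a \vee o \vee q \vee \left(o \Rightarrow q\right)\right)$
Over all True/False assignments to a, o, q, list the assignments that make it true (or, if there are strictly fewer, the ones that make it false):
is true only for:
  a=True, o=False, q=False;
  a=True, o=False, q=True;
  a=True, o=True, q=False;
  a=True, o=True, q=True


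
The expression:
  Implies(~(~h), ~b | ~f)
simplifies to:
~b | ~f | ~h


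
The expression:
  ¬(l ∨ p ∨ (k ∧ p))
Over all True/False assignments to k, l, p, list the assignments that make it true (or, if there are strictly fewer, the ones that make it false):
is true only for:
  k=False, l=False, p=False;
  k=True, l=False, p=False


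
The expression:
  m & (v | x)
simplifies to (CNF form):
m & (v | x)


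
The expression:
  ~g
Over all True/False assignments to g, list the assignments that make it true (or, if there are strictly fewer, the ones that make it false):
is true only for:
  g=False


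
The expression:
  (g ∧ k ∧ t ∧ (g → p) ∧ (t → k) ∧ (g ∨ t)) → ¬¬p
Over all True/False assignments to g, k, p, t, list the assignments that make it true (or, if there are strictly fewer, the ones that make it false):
is always true.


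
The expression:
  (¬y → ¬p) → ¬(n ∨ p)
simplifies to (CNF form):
(p ∨ ¬n) ∧ (¬p ∨ ¬y)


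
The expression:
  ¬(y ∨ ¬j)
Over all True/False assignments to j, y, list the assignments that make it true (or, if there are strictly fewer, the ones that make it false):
is true only for:
  j=True, y=False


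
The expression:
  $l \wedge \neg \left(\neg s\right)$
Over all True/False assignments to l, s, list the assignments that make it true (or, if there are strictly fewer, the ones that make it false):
is true only for:
  l=True, s=True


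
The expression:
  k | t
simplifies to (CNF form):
k | t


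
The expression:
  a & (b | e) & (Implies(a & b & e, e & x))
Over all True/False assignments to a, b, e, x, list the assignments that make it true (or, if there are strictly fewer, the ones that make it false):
is true only for:
  a=True, b=False, e=True, x=False;
  a=True, b=False, e=True, x=True;
  a=True, b=True, e=False, x=False;
  a=True, b=True, e=False, x=True;
  a=True, b=True, e=True, x=True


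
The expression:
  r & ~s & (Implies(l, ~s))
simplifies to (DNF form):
r & ~s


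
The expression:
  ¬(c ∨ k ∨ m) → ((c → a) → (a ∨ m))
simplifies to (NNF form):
a ∨ c ∨ k ∨ m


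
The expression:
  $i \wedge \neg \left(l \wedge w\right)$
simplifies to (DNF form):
$\left(i \wedge \neg l\right) \vee \left(i \wedge \neg w\right)$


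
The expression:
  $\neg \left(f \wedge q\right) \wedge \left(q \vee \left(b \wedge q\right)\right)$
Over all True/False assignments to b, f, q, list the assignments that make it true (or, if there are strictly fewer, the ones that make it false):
is true only for:
  b=False, f=False, q=True;
  b=True, f=False, q=True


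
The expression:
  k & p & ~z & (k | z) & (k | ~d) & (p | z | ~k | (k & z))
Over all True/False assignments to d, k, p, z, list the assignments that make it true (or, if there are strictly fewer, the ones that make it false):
is true only for:
  d=False, k=True, p=True, z=False;
  d=True, k=True, p=True, z=False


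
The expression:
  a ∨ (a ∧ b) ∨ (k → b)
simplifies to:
a ∨ b ∨ ¬k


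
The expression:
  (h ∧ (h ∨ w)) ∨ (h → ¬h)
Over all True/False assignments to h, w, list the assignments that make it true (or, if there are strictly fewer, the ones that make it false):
is always true.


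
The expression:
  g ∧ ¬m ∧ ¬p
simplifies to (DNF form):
g ∧ ¬m ∧ ¬p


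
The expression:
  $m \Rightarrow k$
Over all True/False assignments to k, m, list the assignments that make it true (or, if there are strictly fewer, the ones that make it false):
is false only for:
  k=False, m=True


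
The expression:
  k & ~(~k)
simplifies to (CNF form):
k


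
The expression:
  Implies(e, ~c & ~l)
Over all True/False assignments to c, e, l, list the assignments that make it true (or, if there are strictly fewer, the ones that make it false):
is false only for:
  c=False, e=True, l=True;
  c=True, e=True, l=False;
  c=True, e=True, l=True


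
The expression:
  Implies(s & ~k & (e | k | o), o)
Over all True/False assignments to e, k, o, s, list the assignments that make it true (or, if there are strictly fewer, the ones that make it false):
is false only for:
  e=True, k=False, o=False, s=True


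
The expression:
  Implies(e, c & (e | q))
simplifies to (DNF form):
c | ~e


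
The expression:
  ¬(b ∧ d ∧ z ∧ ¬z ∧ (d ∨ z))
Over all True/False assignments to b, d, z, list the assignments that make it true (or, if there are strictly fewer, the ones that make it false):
is always true.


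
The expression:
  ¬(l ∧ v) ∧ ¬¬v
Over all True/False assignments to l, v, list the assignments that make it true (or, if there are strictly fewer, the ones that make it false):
is true only for:
  l=False, v=True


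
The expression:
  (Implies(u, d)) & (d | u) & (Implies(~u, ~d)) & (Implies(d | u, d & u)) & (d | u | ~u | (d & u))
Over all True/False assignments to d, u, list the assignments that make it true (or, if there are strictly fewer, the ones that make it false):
is true only for:
  d=True, u=True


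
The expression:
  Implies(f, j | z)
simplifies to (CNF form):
j | z | ~f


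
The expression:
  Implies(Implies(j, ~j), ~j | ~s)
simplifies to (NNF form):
True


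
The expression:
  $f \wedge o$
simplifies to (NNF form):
$f \wedge o$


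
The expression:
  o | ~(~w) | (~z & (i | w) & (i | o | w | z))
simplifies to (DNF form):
o | w | (i & ~z)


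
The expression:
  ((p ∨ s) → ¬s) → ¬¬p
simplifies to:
p ∨ s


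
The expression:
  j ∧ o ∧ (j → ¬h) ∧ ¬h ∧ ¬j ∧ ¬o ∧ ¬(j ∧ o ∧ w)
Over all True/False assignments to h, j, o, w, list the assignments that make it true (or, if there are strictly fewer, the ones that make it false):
is never true.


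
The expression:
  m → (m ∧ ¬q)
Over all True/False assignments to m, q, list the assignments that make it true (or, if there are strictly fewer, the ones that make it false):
is false only for:
  m=True, q=True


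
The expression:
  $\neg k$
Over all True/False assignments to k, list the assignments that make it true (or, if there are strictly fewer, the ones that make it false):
is true only for:
  k=False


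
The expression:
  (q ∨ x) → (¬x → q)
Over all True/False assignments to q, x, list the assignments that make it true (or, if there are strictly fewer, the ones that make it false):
is always true.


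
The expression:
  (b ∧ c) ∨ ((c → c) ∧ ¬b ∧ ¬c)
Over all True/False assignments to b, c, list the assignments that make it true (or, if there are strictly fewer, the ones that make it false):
is true only for:
  b=False, c=False;
  b=True, c=True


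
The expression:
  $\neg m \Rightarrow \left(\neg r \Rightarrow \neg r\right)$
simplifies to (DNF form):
$\text{True}$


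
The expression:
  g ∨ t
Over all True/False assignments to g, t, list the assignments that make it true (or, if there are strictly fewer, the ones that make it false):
is false only for:
  g=False, t=False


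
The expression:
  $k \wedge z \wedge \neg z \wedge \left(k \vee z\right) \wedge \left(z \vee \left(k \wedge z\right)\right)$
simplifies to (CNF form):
$\text{False}$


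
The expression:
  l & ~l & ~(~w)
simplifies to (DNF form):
False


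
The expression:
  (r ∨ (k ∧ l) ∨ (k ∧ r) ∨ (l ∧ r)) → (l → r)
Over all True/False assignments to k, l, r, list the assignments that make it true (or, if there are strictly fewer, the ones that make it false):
is false only for:
  k=True, l=True, r=False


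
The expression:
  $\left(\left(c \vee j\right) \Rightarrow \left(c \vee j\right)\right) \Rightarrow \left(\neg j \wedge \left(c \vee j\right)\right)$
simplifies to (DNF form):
$c \wedge \neg j$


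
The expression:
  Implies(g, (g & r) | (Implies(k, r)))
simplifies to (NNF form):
r | ~g | ~k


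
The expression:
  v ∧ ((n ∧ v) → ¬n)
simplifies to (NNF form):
v ∧ ¬n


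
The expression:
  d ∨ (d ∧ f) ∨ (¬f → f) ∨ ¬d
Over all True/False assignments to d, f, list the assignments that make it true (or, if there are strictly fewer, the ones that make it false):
is always true.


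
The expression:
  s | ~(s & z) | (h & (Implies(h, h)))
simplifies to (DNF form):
True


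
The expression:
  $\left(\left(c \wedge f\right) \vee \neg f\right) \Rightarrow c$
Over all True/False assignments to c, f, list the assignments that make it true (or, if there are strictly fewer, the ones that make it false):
is false only for:
  c=False, f=False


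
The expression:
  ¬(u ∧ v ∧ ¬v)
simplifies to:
True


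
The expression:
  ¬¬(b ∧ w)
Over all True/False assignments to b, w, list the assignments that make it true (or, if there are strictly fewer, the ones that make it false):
is true only for:
  b=True, w=True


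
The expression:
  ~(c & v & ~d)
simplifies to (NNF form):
d | ~c | ~v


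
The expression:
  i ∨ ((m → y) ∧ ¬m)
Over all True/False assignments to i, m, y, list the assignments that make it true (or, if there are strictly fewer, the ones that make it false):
is false only for:
  i=False, m=True, y=False;
  i=False, m=True, y=True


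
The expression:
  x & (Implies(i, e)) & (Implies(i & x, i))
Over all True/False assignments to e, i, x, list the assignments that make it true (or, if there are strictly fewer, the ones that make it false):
is true only for:
  e=False, i=False, x=True;
  e=True, i=False, x=True;
  e=True, i=True, x=True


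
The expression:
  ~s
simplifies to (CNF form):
~s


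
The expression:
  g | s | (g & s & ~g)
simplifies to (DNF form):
g | s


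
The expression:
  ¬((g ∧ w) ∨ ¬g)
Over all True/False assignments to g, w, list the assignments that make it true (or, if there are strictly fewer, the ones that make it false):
is true only for:
  g=True, w=False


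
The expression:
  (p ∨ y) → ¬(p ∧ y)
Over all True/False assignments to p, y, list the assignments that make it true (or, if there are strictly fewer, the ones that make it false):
is false only for:
  p=True, y=True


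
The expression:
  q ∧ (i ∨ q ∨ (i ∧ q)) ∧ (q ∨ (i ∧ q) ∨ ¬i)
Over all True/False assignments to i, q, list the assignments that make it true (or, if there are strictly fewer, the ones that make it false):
is true only for:
  i=False, q=True;
  i=True, q=True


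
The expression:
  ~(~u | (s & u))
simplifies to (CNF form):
u & ~s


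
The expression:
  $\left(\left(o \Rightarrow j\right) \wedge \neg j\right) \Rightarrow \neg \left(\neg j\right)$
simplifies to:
$j \vee o$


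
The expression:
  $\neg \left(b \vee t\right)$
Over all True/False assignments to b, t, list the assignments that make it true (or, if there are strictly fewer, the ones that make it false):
is true only for:
  b=False, t=False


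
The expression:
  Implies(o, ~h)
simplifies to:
~h | ~o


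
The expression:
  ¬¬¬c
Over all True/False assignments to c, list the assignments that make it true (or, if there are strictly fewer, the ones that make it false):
is true only for:
  c=False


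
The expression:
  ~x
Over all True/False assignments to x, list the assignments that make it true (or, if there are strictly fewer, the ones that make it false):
is true only for:
  x=False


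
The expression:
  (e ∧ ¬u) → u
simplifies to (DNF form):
u ∨ ¬e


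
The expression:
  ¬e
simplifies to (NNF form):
¬e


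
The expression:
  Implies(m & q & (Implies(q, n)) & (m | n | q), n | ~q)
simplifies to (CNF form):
True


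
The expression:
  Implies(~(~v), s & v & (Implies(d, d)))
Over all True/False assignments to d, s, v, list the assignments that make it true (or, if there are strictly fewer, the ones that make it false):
is false only for:
  d=False, s=False, v=True;
  d=True, s=False, v=True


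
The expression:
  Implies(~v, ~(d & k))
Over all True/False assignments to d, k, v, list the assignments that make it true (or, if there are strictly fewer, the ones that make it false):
is false only for:
  d=True, k=True, v=False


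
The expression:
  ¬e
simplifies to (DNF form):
¬e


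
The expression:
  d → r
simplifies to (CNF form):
r ∨ ¬d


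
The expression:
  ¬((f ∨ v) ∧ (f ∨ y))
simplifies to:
¬f ∧ (¬v ∨ ¬y)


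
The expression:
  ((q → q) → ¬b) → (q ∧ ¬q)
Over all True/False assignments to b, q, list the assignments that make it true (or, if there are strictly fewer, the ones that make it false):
is true only for:
  b=True, q=False;
  b=True, q=True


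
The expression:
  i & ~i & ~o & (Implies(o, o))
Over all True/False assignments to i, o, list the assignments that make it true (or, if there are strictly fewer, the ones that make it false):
is never true.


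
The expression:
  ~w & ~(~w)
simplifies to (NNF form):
False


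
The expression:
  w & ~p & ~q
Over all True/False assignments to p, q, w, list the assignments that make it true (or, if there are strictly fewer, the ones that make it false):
is true only for:
  p=False, q=False, w=True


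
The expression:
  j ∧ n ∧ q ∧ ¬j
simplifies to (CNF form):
False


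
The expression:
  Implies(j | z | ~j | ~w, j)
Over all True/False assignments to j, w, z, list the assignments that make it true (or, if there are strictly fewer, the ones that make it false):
is true only for:
  j=True, w=False, z=False;
  j=True, w=False, z=True;
  j=True, w=True, z=False;
  j=True, w=True, z=True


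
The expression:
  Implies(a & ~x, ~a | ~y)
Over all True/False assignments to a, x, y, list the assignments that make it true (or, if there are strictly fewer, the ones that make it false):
is false only for:
  a=True, x=False, y=True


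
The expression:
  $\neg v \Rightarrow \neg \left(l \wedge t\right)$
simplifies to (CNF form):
$v \vee \neg l \vee \neg t$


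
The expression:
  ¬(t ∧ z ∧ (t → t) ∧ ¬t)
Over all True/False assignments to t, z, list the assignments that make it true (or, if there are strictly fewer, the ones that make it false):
is always true.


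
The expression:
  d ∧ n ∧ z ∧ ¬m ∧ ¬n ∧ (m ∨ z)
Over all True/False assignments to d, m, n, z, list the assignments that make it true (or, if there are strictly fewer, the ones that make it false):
is never true.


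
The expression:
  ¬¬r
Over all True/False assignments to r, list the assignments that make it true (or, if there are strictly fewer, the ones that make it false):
is true only for:
  r=True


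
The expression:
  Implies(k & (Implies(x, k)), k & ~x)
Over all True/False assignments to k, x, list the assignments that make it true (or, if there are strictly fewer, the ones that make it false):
is false only for:
  k=True, x=True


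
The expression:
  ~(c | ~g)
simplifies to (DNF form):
g & ~c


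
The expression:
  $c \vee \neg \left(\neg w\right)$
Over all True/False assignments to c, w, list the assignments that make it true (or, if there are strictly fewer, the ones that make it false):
is false only for:
  c=False, w=False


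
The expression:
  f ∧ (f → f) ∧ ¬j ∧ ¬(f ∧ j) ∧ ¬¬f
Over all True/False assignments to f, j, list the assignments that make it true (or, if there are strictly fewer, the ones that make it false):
is true only for:
  f=True, j=False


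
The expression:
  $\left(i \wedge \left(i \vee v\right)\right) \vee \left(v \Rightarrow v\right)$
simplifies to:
$\text{True}$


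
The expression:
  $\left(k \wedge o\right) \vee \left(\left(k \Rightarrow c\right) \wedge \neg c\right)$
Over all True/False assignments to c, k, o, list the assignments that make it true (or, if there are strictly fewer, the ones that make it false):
is true only for:
  c=False, k=False, o=False;
  c=False, k=False, o=True;
  c=False, k=True, o=True;
  c=True, k=True, o=True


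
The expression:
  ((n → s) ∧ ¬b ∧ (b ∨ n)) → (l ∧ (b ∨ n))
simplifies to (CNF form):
b ∨ l ∨ ¬n ∨ ¬s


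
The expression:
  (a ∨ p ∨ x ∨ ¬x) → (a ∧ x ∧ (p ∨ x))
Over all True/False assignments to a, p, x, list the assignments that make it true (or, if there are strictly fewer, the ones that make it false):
is true only for:
  a=True, p=False, x=True;
  a=True, p=True, x=True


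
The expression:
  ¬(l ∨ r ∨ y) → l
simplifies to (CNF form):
l ∨ r ∨ y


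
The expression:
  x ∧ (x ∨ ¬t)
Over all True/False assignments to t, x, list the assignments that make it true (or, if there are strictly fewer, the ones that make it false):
is true only for:
  t=False, x=True;
  t=True, x=True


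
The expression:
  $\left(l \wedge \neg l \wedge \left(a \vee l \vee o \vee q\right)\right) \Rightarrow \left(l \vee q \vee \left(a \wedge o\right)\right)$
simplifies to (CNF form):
$\text{True}$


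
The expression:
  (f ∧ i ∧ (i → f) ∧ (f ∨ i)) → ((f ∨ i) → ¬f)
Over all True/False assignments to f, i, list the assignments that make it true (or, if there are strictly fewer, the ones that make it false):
is false only for:
  f=True, i=True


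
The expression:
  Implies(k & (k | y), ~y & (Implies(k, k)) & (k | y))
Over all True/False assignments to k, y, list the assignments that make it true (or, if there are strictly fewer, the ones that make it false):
is false only for:
  k=True, y=True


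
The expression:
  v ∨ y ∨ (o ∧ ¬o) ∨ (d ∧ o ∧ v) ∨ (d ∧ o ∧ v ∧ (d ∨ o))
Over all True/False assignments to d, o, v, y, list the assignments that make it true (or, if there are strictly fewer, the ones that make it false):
is false only for:
  d=False, o=False, v=False, y=False;
  d=False, o=True, v=False, y=False;
  d=True, o=False, v=False, y=False;
  d=True, o=True, v=False, y=False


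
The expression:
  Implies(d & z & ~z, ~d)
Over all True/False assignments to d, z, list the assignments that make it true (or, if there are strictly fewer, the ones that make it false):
is always true.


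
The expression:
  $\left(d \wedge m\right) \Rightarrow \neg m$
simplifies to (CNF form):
$\neg d \vee \neg m$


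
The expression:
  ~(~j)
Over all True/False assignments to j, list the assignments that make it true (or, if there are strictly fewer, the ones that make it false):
is true only for:
  j=True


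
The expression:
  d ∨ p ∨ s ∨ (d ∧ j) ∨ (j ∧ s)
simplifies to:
d ∨ p ∨ s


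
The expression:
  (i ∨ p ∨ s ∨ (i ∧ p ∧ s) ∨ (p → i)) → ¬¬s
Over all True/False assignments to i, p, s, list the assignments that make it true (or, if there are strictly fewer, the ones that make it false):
is true only for:
  i=False, p=False, s=True;
  i=False, p=True, s=True;
  i=True, p=False, s=True;
  i=True, p=True, s=True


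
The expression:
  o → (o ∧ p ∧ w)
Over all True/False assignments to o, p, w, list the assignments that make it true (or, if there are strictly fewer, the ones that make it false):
is false only for:
  o=True, p=False, w=False;
  o=True, p=False, w=True;
  o=True, p=True, w=False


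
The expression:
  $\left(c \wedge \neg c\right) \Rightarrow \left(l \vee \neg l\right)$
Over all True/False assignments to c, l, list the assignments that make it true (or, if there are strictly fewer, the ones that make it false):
is always true.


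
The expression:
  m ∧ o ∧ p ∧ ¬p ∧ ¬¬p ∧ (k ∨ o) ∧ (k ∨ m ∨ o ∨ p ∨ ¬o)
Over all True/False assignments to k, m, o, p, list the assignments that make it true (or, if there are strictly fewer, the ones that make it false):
is never true.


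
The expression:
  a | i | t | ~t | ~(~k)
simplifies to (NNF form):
True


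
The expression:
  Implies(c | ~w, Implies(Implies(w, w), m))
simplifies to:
m | (w & ~c)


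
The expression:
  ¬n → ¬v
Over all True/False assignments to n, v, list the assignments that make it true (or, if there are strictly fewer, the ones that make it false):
is false only for:
  n=False, v=True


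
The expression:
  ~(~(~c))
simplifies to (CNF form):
~c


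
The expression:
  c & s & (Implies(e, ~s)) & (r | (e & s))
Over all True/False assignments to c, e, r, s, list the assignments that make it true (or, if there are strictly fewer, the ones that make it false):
is true only for:
  c=True, e=False, r=True, s=True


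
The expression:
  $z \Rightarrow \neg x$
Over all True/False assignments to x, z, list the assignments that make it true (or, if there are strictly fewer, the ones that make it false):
is false only for:
  x=True, z=True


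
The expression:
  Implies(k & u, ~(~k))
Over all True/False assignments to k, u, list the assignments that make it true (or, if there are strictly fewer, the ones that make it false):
is always true.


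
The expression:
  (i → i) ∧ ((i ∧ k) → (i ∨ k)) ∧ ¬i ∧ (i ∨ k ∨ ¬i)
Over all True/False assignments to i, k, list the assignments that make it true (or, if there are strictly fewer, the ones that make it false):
is true only for:
  i=False, k=False;
  i=False, k=True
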